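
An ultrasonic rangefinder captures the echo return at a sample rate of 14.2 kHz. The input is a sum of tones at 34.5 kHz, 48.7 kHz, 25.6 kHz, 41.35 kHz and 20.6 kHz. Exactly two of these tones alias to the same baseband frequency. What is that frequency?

fs/2 = 7.1 kHz.
34.5 kHz mod fs = 6.1 kHz.
6.1 kHz ≤ fs/2 = 7.1 kHz, appears at 6.1 kHz.
48.7 kHz mod fs = 6.1 kHz.
6.1 kHz ≤ fs/2 = 7.1 kHz, appears at 6.1 kHz.
25.6 kHz mod fs = 11.4 kHz.
11.4 kHz > fs/2 = 7.1 kHz, folds to fs − 11.4 kHz = 2.8 kHz.
41.35 kHz mod fs = 12.95 kHz.
12.95 kHz > fs/2 = 7.1 kHz, folds to fs − 12.95 kHz = 1.25 kHz.
20.6 kHz mod fs = 6.4 kHz.
6.4 kHz ≤ fs/2 = 7.1 kHz, appears at 6.4 kHz.
34.5 kHz and 48.7 kHz both map to 6.1 kHz.

6.1 kHz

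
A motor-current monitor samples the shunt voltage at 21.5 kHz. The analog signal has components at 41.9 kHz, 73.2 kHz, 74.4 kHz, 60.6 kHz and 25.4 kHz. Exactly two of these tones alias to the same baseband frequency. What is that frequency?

fs/2 = 10.75 kHz.
41.9 kHz mod fs = 20.4 kHz.
20.4 kHz > fs/2 = 10.75 kHz, folds to fs − 20.4 kHz = 1.1 kHz.
73.2 kHz mod fs = 8.7 kHz.
8.7 kHz ≤ fs/2 = 10.75 kHz, appears at 8.7 kHz.
74.4 kHz mod fs = 9.9 kHz.
9.9 kHz ≤ fs/2 = 10.75 kHz, appears at 9.9 kHz.
60.6 kHz mod fs = 17.6 kHz.
17.6 kHz > fs/2 = 10.75 kHz, folds to fs − 17.6 kHz = 3.9 kHz.
25.4 kHz mod fs = 3.9 kHz.
3.9 kHz ≤ fs/2 = 10.75 kHz, appears at 3.9 kHz.
25.4 kHz and 60.6 kHz both map to 3.9 kHz.

3.9 kHz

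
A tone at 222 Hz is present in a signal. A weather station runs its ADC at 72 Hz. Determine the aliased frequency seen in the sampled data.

6 Hz

222 Hz mod fs = 6 Hz.
6 Hz ≤ fs/2 = 36 Hz, appears at 6 Hz.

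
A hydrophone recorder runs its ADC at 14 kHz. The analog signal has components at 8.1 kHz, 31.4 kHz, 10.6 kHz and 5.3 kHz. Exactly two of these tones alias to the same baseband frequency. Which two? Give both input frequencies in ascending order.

fs/2 = 7 kHz.
8.1 kHz > fs/2 = 7 kHz, folds to fs − 8.1 kHz = 5.9 kHz.
31.4 kHz mod fs = 3.4 kHz.
3.4 kHz ≤ fs/2 = 7 kHz, appears at 3.4 kHz.
10.6 kHz > fs/2 = 7 kHz, folds to fs − 10.6 kHz = 3.4 kHz.
5.3 kHz ≤ fs/2 = 7 kHz, passes unchanged.
10.6 kHz and 31.4 kHz both map to 3.4 kHz.

10.6 kHz, 31.4 kHz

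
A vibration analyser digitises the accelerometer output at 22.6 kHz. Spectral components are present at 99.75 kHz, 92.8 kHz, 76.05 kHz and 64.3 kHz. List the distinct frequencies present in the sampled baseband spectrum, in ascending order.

fs/2 = 11.3 kHz.
99.75 kHz mod fs = 9.35 kHz.
9.35 kHz ≤ fs/2 = 11.3 kHz, appears at 9.35 kHz.
92.8 kHz mod fs = 2.4 kHz.
2.4 kHz ≤ fs/2 = 11.3 kHz, appears at 2.4 kHz.
76.05 kHz mod fs = 8.25 kHz.
8.25 kHz ≤ fs/2 = 11.3 kHz, appears at 8.25 kHz.
64.3 kHz mod fs = 19.1 kHz.
19.1 kHz > fs/2 = 11.3 kHz, folds to fs − 19.1 kHz = 3.5 kHz.
Distinct values: {2.4 kHz, 3.5 kHz, 8.25 kHz, 9.35 kHz}.

2.4 kHz, 3.5 kHz, 8.25 kHz, 9.35 kHz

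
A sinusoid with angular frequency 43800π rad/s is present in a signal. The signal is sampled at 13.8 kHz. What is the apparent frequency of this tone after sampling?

5.7 kHz

ω = 43800π rad/s → f = ω/(2π) = 21900 Hz = 21.9 kHz.
21.9 kHz mod fs = 8.1 kHz.
8.1 kHz > fs/2 = 6.9 kHz, folds to fs − 8.1 kHz = 5.7 kHz.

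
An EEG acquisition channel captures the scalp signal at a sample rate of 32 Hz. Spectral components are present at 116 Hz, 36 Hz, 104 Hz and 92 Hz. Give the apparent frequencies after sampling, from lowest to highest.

4 Hz, 8 Hz, 12 Hz

fs/2 = 16 Hz.
116 Hz mod fs = 20 Hz.
20 Hz > fs/2 = 16 Hz, folds to fs − 20 Hz = 12 Hz.
36 Hz mod fs = 4 Hz.
4 Hz ≤ fs/2 = 16 Hz, appears at 4 Hz.
104 Hz mod fs = 8 Hz.
8 Hz ≤ fs/2 = 16 Hz, appears at 8 Hz.
92 Hz mod fs = 28 Hz.
28 Hz > fs/2 = 16 Hz, folds to fs − 28 Hz = 4 Hz.
Distinct values: {4 Hz, 8 Hz, 12 Hz}.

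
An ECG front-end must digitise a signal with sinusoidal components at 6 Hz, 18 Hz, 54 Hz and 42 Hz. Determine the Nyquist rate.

108 Hz

Highest-frequency component: 54 Hz.
Nyquist rate = 2 × 54 Hz = 108 Hz.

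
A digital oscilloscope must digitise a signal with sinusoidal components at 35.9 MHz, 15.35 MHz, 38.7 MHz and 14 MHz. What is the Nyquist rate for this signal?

Highest-frequency component: 38.7 MHz.
Nyquist rate = 2 × 38.7 MHz = 77.4 MHz.

77.4 MHz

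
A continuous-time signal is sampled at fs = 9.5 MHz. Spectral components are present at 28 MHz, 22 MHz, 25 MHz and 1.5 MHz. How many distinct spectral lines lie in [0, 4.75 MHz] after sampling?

4

fs/2 = 4.75 MHz.
28 MHz mod fs = 9 MHz.
9 MHz > fs/2 = 4.75 MHz, folds to fs − 9 MHz = 0.5 MHz.
22 MHz mod fs = 3 MHz.
3 MHz ≤ fs/2 = 4.75 MHz, appears at 3 MHz.
25 MHz mod fs = 6 MHz.
6 MHz > fs/2 = 4.75 MHz, folds to fs − 6 MHz = 3.5 MHz.
1.5 MHz ≤ fs/2 = 4.75 MHz, passes unchanged.
Distinct values: {0.5 MHz, 1.5 MHz, 3 MHz, 3.5 MHz} → 4.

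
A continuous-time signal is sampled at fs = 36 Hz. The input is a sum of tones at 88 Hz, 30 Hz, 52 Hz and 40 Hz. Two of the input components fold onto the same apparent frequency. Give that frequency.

fs/2 = 18 Hz.
88 Hz mod fs = 16 Hz.
16 Hz ≤ fs/2 = 18 Hz, appears at 16 Hz.
30 Hz > fs/2 = 18 Hz, folds to fs − 30 Hz = 6 Hz.
52 Hz mod fs = 16 Hz.
16 Hz ≤ fs/2 = 18 Hz, appears at 16 Hz.
40 Hz mod fs = 4 Hz.
4 Hz ≤ fs/2 = 18 Hz, appears at 4 Hz.
52 Hz and 88 Hz both map to 16 Hz.

16 Hz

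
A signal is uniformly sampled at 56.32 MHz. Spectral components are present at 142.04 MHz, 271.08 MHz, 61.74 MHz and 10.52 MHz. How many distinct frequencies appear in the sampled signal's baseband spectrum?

fs/2 = 28.16 MHz.
142.04 MHz mod fs = 29.4 MHz.
29.4 MHz > fs/2 = 28.16 MHz, folds to fs − 29.4 MHz = 26.92 MHz.
271.08 MHz mod fs = 45.8 MHz.
45.8 MHz > fs/2 = 28.16 MHz, folds to fs − 45.8 MHz = 10.52 MHz.
61.74 MHz mod fs = 5.42 MHz.
5.42 MHz ≤ fs/2 = 28.16 MHz, appears at 5.42 MHz.
10.52 MHz ≤ fs/2 = 28.16 MHz, passes unchanged.
Distinct values: {5.42 MHz, 10.52 MHz, 26.92 MHz} → 3.

3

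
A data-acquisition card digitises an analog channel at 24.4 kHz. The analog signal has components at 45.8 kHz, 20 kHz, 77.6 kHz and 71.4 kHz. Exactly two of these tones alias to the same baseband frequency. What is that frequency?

4.4 kHz

fs/2 = 12.2 kHz.
45.8 kHz mod fs = 21.4 kHz.
21.4 kHz > fs/2 = 12.2 kHz, folds to fs − 21.4 kHz = 3 kHz.
20 kHz > fs/2 = 12.2 kHz, folds to fs − 20 kHz = 4.4 kHz.
77.6 kHz mod fs = 4.4 kHz.
4.4 kHz ≤ fs/2 = 12.2 kHz, appears at 4.4 kHz.
71.4 kHz mod fs = 22.6 kHz.
22.6 kHz > fs/2 = 12.2 kHz, folds to fs − 22.6 kHz = 1.8 kHz.
20 kHz and 77.6 kHz both map to 4.4 kHz.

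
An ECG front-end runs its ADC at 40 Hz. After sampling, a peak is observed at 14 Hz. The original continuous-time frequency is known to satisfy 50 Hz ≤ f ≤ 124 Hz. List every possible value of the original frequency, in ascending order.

Frequencies that alias to 14 Hz are k·fs ± 14 Hz for integer k ≥ 0.
k=0: 14 Hz.
k=1: 26 Hz, 54 Hz.
k=2: 66 Hz, 94 Hz.
k=3: 106 Hz, 134 Hz.
k=4: 146 Hz, 174 Hz.
Within [50 Hz, 124 Hz]: 54 Hz, 66 Hz, 94 Hz, 106 Hz.

54 Hz, 66 Hz, 94 Hz, 106 Hz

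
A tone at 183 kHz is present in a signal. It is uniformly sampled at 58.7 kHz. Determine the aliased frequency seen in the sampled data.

6.9 kHz

183 kHz mod fs = 6.9 kHz.
6.9 kHz ≤ fs/2 = 29.35 kHz, appears at 6.9 kHz.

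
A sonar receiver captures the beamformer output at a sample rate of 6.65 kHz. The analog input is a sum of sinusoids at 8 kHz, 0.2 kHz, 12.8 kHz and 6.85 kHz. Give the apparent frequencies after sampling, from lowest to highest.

fs/2 = 3.325 kHz.
8 kHz mod fs = 1.35 kHz.
1.35 kHz ≤ fs/2 = 3.325 kHz, appears at 1.35 kHz.
0.2 kHz ≤ fs/2 = 3.325 kHz, passes unchanged.
12.8 kHz mod fs = 6.15 kHz.
6.15 kHz > fs/2 = 3.325 kHz, folds to fs − 6.15 kHz = 0.5 kHz.
6.85 kHz mod fs = 0.2 kHz.
0.2 kHz ≤ fs/2 = 3.325 kHz, appears at 0.2 kHz.
Distinct values: {0.2 kHz, 0.5 kHz, 1.35 kHz}.

0.2 kHz, 0.5 kHz, 1.35 kHz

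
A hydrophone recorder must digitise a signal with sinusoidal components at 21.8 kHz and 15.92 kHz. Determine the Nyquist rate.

Highest-frequency component: 21.8 kHz.
Nyquist rate = 2 × 21.8 kHz = 43.6 kHz.

43.6 kHz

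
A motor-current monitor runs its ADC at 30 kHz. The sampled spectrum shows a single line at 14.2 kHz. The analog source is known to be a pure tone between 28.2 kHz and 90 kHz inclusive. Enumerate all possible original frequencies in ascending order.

44.2 kHz, 45.8 kHz, 74.2 kHz, 75.8 kHz

Frequencies that alias to 14.2 kHz are k·fs ± 14.2 kHz for integer k ≥ 0.
k=0: 14.2 kHz.
k=1: 15.8 kHz, 44.2 kHz.
k=2: 45.8 kHz, 74.2 kHz.
k=3: 75.8 kHz, 104.2 kHz.
k=4: 105.8 kHz, 134.2 kHz.
Within [28.2 kHz, 90 kHz]: 44.2 kHz, 45.8 kHz, 74.2 kHz, 75.8 kHz.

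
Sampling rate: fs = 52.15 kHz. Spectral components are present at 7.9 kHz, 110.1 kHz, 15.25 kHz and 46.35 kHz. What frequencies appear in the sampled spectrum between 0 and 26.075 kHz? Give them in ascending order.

5.8 kHz, 7.9 kHz, 15.25 kHz

fs/2 = 26.075 kHz.
7.9 kHz ≤ fs/2 = 26.075 kHz, passes unchanged.
110.1 kHz mod fs = 5.8 kHz.
5.8 kHz ≤ fs/2 = 26.075 kHz, appears at 5.8 kHz.
15.25 kHz ≤ fs/2 = 26.075 kHz, passes unchanged.
46.35 kHz > fs/2 = 26.075 kHz, folds to fs − 46.35 kHz = 5.8 kHz.
Distinct values: {5.8 kHz, 7.9 kHz, 15.25 kHz}.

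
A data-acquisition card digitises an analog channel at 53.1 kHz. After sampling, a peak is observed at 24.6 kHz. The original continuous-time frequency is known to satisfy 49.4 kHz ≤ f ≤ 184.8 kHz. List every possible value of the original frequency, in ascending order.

Frequencies that alias to 24.6 kHz are k·fs ± 24.6 kHz for integer k ≥ 0.
k=0: 24.6 kHz.
k=1: 28.5 kHz, 77.7 kHz.
k=2: 81.6 kHz, 130.8 kHz.
k=3: 134.7 kHz, 183.9 kHz.
k=4: 187.8 kHz, 237 kHz.
Within [49.4 kHz, 184.8 kHz]: 77.7 kHz, 81.6 kHz, 130.8 kHz, 134.7 kHz, 183.9 kHz.

77.7 kHz, 81.6 kHz, 130.8 kHz, 134.7 kHz, 183.9 kHz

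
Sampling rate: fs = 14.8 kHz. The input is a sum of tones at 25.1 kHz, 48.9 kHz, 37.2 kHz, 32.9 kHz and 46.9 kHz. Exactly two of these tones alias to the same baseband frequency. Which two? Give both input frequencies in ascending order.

25.1 kHz, 48.9 kHz

fs/2 = 7.4 kHz.
25.1 kHz mod fs = 10.3 kHz.
10.3 kHz > fs/2 = 7.4 kHz, folds to fs − 10.3 kHz = 4.5 kHz.
48.9 kHz mod fs = 4.5 kHz.
4.5 kHz ≤ fs/2 = 7.4 kHz, appears at 4.5 kHz.
37.2 kHz mod fs = 7.6 kHz.
7.6 kHz > fs/2 = 7.4 kHz, folds to fs − 7.6 kHz = 7.2 kHz.
32.9 kHz mod fs = 3.3 kHz.
3.3 kHz ≤ fs/2 = 7.4 kHz, appears at 3.3 kHz.
46.9 kHz mod fs = 2.5 kHz.
2.5 kHz ≤ fs/2 = 7.4 kHz, appears at 2.5 kHz.
25.1 kHz and 48.9 kHz both map to 4.5 kHz.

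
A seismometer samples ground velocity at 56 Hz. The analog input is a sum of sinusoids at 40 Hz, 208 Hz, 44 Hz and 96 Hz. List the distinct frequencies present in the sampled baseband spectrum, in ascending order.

12 Hz, 16 Hz

fs/2 = 28 Hz.
40 Hz > fs/2 = 28 Hz, folds to fs − 40 Hz = 16 Hz.
208 Hz mod fs = 40 Hz.
40 Hz > fs/2 = 28 Hz, folds to fs − 40 Hz = 16 Hz.
44 Hz > fs/2 = 28 Hz, folds to fs − 44 Hz = 12 Hz.
96 Hz mod fs = 40 Hz.
40 Hz > fs/2 = 28 Hz, folds to fs − 40 Hz = 16 Hz.
Distinct values: {12 Hz, 16 Hz}.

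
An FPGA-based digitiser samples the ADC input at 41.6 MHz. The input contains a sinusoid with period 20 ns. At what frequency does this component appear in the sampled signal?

T = 20 ns → f = 1/T = 50 MHz.
50 MHz mod fs = 8.4 MHz.
8.4 MHz ≤ fs/2 = 20.8 MHz, appears at 8.4 MHz.

8.4 MHz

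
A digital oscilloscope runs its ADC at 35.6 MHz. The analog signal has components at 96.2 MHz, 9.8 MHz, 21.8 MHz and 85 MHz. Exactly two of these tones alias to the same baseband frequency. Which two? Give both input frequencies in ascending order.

fs/2 = 17.8 MHz.
96.2 MHz mod fs = 25 MHz.
25 MHz > fs/2 = 17.8 MHz, folds to fs − 25 MHz = 10.6 MHz.
9.8 MHz ≤ fs/2 = 17.8 MHz, passes unchanged.
21.8 MHz > fs/2 = 17.8 MHz, folds to fs − 21.8 MHz = 13.8 MHz.
85 MHz mod fs = 13.8 MHz.
13.8 MHz ≤ fs/2 = 17.8 MHz, appears at 13.8 MHz.
21.8 MHz and 85 MHz both map to 13.8 MHz.

21.8 MHz, 85 MHz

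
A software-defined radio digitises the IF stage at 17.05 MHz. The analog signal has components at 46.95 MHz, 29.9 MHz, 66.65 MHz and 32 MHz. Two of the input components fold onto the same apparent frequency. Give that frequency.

4.2 MHz

fs/2 = 8.525 MHz.
46.95 MHz mod fs = 12.85 MHz.
12.85 MHz > fs/2 = 8.525 MHz, folds to fs − 12.85 MHz = 4.2 MHz.
29.9 MHz mod fs = 12.85 MHz.
12.85 MHz > fs/2 = 8.525 MHz, folds to fs − 12.85 MHz = 4.2 MHz.
66.65 MHz mod fs = 15.5 MHz.
15.5 MHz > fs/2 = 8.525 MHz, folds to fs − 15.5 MHz = 1.55 MHz.
32 MHz mod fs = 14.95 MHz.
14.95 MHz > fs/2 = 8.525 MHz, folds to fs − 14.95 MHz = 2.1 MHz.
29.9 MHz and 46.95 MHz both map to 4.2 MHz.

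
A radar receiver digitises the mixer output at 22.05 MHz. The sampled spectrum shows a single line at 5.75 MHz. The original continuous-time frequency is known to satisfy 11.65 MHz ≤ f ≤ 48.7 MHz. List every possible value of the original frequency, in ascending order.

16.3 MHz, 27.8 MHz, 38.35 MHz

Frequencies that alias to 5.75 MHz are k·fs ± 5.75 MHz for integer k ≥ 0.
k=0: 5.75 MHz.
k=1: 16.3 MHz, 27.8 MHz.
k=2: 38.35 MHz, 49.85 MHz.
k=3: 60.4 MHz, 71.9 MHz.
Within [11.65 MHz, 48.7 MHz]: 16.3 MHz, 27.8 MHz, 38.35 MHz.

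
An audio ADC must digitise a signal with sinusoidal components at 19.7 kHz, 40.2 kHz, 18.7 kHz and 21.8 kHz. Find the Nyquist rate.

Highest-frequency component: 40.2 kHz.
Nyquist rate = 2 × 40.2 kHz = 80.4 kHz.

80.4 kHz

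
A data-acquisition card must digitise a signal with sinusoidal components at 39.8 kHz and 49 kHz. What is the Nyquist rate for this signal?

98 kHz

Highest-frequency component: 49 kHz.
Nyquist rate = 2 × 49 kHz = 98 kHz.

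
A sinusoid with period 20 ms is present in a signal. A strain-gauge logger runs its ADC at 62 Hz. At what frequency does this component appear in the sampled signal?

12 Hz

T = 20 ms → f = 1/T = 50 Hz.
50 Hz > fs/2 = 31 Hz, folds to fs − 50 Hz = 12 Hz.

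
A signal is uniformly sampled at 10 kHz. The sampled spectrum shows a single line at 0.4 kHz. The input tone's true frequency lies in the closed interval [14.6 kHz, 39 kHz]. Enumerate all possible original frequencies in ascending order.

Frequencies that alias to 0.4 kHz are k·fs ± 0.4 kHz for integer k ≥ 0.
k=0: 0.4 kHz.
k=1: 9.6 kHz, 10.4 kHz.
k=2: 19.6 kHz, 20.4 kHz.
k=3: 29.6 kHz, 30.4 kHz.
k=4: 39.6 kHz, 40.4 kHz.
Within [14.6 kHz, 39 kHz]: 19.6 kHz, 20.4 kHz, 29.6 kHz, 30.4 kHz.

19.6 kHz, 20.4 kHz, 29.6 kHz, 30.4 kHz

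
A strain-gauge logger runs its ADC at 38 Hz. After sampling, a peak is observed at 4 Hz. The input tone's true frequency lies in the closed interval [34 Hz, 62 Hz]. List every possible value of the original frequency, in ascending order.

Frequencies that alias to 4 Hz are k·fs ± 4 Hz for integer k ≥ 0.
k=0: 4 Hz.
k=1: 34 Hz, 42 Hz.
k=2: 72 Hz, 80 Hz.
Within [34 Hz, 62 Hz]: 34 Hz, 42 Hz.

34 Hz, 42 Hz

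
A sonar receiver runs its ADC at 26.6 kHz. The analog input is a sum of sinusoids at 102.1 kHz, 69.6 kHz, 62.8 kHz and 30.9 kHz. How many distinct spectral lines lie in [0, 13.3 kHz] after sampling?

fs/2 = 13.3 kHz.
102.1 kHz mod fs = 22.3 kHz.
22.3 kHz > fs/2 = 13.3 kHz, folds to fs − 22.3 kHz = 4.3 kHz.
69.6 kHz mod fs = 16.4 kHz.
16.4 kHz > fs/2 = 13.3 kHz, folds to fs − 16.4 kHz = 10.2 kHz.
62.8 kHz mod fs = 9.6 kHz.
9.6 kHz ≤ fs/2 = 13.3 kHz, appears at 9.6 kHz.
30.9 kHz mod fs = 4.3 kHz.
4.3 kHz ≤ fs/2 = 13.3 kHz, appears at 4.3 kHz.
Distinct values: {4.3 kHz, 9.6 kHz, 10.2 kHz} → 3.

3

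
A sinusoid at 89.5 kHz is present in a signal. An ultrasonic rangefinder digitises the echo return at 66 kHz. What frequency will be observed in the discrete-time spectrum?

89.5 kHz mod fs = 23.5 kHz.
23.5 kHz ≤ fs/2 = 33 kHz, appears at 23.5 kHz.

23.5 kHz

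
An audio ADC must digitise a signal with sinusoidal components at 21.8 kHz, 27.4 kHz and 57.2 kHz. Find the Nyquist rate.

Highest-frequency component: 57.2 kHz.
Nyquist rate = 2 × 57.2 kHz = 114.4 kHz.

114.4 kHz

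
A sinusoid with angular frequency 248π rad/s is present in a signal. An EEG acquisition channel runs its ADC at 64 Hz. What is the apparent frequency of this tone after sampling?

ω = 248π rad/s → f = ω/(2π) = 124 Hz.
124 Hz mod fs = 60 Hz.
60 Hz > fs/2 = 32 Hz, folds to fs − 60 Hz = 4 Hz.

4 Hz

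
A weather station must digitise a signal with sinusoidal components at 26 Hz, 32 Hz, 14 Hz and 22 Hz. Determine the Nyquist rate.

64 Hz

Highest-frequency component: 32 Hz.
Nyquist rate = 2 × 32 Hz = 64 Hz.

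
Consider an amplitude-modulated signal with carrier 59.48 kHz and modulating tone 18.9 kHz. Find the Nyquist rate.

156.76 kHz

AM sidebands sit at fc ± fm = 40.58 kHz and 78.38 kHz.
Highest-frequency component: 78.38 kHz.
Nyquist rate = 2 × 78.38 kHz = 156.76 kHz.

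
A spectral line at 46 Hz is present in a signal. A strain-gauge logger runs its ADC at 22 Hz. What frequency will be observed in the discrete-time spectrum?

2 Hz

46 Hz mod fs = 2 Hz.
2 Hz ≤ fs/2 = 11 Hz, appears at 2 Hz.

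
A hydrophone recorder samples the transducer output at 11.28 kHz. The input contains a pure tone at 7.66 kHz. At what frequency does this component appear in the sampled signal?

3.62 kHz

7.66 kHz > fs/2 = 5.64 kHz, folds to fs − 7.66 kHz = 3.62 kHz.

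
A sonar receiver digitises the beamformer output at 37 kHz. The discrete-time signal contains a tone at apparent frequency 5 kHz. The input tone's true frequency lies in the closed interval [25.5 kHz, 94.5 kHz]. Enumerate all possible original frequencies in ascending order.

Frequencies that alias to 5 kHz are k·fs ± 5 kHz for integer k ≥ 0.
k=0: 5 kHz.
k=1: 32 kHz, 42 kHz.
k=2: 69 kHz, 79 kHz.
k=3: 106 kHz, 116 kHz.
Within [25.5 kHz, 94.5 kHz]: 32 kHz, 42 kHz, 69 kHz, 79 kHz.

32 kHz, 42 kHz, 69 kHz, 79 kHz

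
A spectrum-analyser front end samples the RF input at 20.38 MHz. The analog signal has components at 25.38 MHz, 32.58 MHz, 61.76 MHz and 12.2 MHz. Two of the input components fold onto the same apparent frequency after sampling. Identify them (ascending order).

fs/2 = 10.19 MHz.
25.38 MHz mod fs = 5 MHz.
5 MHz ≤ fs/2 = 10.19 MHz, appears at 5 MHz.
32.58 MHz mod fs = 12.2 MHz.
12.2 MHz > fs/2 = 10.19 MHz, folds to fs − 12.2 MHz = 8.18 MHz.
61.76 MHz mod fs = 0.62 MHz.
0.62 MHz ≤ fs/2 = 10.19 MHz, appears at 0.62 MHz.
12.2 MHz > fs/2 = 10.19 MHz, folds to fs − 12.2 MHz = 8.18 MHz.
12.2 MHz and 32.58 MHz both map to 8.18 MHz.

12.2 MHz, 32.58 MHz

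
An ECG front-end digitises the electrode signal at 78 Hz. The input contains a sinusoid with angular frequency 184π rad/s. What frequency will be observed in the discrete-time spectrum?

14 Hz

ω = 184π rad/s → f = ω/(2π) = 92 Hz.
92 Hz mod fs = 14 Hz.
14 Hz ≤ fs/2 = 39 Hz, appears at 14 Hz.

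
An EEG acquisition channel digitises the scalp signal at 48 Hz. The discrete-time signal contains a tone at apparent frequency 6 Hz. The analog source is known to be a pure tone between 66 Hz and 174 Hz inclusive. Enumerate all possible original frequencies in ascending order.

Frequencies that alias to 6 Hz are k·fs ± 6 Hz for integer k ≥ 0.
k=0: 6 Hz.
k=1: 42 Hz, 54 Hz.
k=2: 90 Hz, 102 Hz.
k=3: 138 Hz, 150 Hz.
k=4: 186 Hz, 198 Hz.
Within [66 Hz, 174 Hz]: 90 Hz, 102 Hz, 138 Hz, 150 Hz.

90 Hz, 102 Hz, 138 Hz, 150 Hz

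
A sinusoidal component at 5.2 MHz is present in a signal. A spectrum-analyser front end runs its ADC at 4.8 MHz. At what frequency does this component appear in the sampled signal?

5.2 MHz mod fs = 0.4 MHz.
0.4 MHz ≤ fs/2 = 2.4 MHz, appears at 0.4 MHz.

0.4 MHz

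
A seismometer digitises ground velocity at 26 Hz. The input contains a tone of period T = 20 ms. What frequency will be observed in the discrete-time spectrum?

2 Hz

T = 20 ms → f = 1/T = 50 Hz.
50 Hz mod fs = 24 Hz.
24 Hz > fs/2 = 13 Hz, folds to fs − 24 Hz = 2 Hz.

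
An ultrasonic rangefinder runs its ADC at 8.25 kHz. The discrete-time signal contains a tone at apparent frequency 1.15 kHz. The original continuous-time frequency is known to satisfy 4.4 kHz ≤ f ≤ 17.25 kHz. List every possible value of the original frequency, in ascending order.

Frequencies that alias to 1.15 kHz are k·fs ± 1.15 kHz for integer k ≥ 0.
k=0: 1.15 kHz.
k=1: 7.1 kHz, 9.4 kHz.
k=2: 15.35 kHz, 17.65 kHz.
k=3: 23.6 kHz, 25.9 kHz.
Within [4.4 kHz, 17.25 kHz]: 7.1 kHz, 9.4 kHz, 15.35 kHz.

7.1 kHz, 9.4 kHz, 15.35 kHz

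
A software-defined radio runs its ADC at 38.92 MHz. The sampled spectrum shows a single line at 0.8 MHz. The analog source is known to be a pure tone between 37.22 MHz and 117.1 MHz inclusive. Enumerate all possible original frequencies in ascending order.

38.12 MHz, 39.72 MHz, 77.04 MHz, 78.64 MHz, 115.96 MHz

Frequencies that alias to 0.8 MHz are k·fs ± 0.8 MHz for integer k ≥ 0.
k=0: 0.8 MHz.
k=1: 38.12 MHz, 39.72 MHz.
k=2: 77.04 MHz, 78.64 MHz.
k=3: 115.96 MHz, 117.56 MHz.
k=4: 154.88 MHz, 156.48 MHz.
Within [37.22 MHz, 117.1 MHz]: 38.12 MHz, 39.72 MHz, 77.04 MHz, 78.64 MHz, 115.96 MHz.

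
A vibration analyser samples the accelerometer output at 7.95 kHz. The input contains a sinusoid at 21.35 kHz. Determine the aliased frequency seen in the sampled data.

21.35 kHz mod fs = 5.45 kHz.
5.45 kHz > fs/2 = 3.975 kHz, folds to fs − 5.45 kHz = 2.5 kHz.

2.5 kHz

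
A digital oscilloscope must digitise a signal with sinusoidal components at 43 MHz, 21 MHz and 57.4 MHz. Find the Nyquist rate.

114.8 MHz

Highest-frequency component: 57.4 MHz.
Nyquist rate = 2 × 57.4 MHz = 114.8 MHz.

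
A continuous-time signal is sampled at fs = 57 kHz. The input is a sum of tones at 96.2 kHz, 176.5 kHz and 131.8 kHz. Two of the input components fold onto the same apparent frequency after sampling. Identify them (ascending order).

96.2 kHz, 131.8 kHz

fs/2 = 28.5 kHz.
96.2 kHz mod fs = 39.2 kHz.
39.2 kHz > fs/2 = 28.5 kHz, folds to fs − 39.2 kHz = 17.8 kHz.
176.5 kHz mod fs = 5.5 kHz.
5.5 kHz ≤ fs/2 = 28.5 kHz, appears at 5.5 kHz.
131.8 kHz mod fs = 17.8 kHz.
17.8 kHz ≤ fs/2 = 28.5 kHz, appears at 17.8 kHz.
96.2 kHz and 131.8 kHz both map to 17.8 kHz.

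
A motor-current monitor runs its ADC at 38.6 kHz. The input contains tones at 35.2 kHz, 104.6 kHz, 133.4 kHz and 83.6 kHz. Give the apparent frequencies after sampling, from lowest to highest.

fs/2 = 19.3 kHz.
35.2 kHz > fs/2 = 19.3 kHz, folds to fs − 35.2 kHz = 3.4 kHz.
104.6 kHz mod fs = 27.4 kHz.
27.4 kHz > fs/2 = 19.3 kHz, folds to fs − 27.4 kHz = 11.2 kHz.
133.4 kHz mod fs = 17.6 kHz.
17.6 kHz ≤ fs/2 = 19.3 kHz, appears at 17.6 kHz.
83.6 kHz mod fs = 6.4 kHz.
6.4 kHz ≤ fs/2 = 19.3 kHz, appears at 6.4 kHz.
Distinct values: {3.4 kHz, 6.4 kHz, 11.2 kHz, 17.6 kHz}.

3.4 kHz, 6.4 kHz, 11.2 kHz, 17.6 kHz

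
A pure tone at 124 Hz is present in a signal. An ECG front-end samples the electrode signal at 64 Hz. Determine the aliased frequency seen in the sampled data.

4 Hz

124 Hz mod fs = 60 Hz.
60 Hz > fs/2 = 32 Hz, folds to fs − 60 Hz = 4 Hz.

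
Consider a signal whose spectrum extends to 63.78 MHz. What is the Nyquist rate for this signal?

127.56 MHz

Nyquist rate = 2 × 63.78 MHz = 127.56 MHz.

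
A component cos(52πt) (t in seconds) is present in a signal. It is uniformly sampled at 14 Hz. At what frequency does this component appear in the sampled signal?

2 Hz

ω = 52π rad/s → f = ω/(2π) = 26 Hz.
26 Hz mod fs = 12 Hz.
12 Hz > fs/2 = 7 Hz, folds to fs − 12 Hz = 2 Hz.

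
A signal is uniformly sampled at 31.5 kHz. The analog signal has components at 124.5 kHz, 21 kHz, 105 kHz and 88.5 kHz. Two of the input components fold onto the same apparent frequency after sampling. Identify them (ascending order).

fs/2 = 15.75 kHz.
124.5 kHz mod fs = 30 kHz.
30 kHz > fs/2 = 15.75 kHz, folds to fs − 30 kHz = 1.5 kHz.
21 kHz > fs/2 = 15.75 kHz, folds to fs − 21 kHz = 10.5 kHz.
105 kHz mod fs = 10.5 kHz.
10.5 kHz ≤ fs/2 = 15.75 kHz, appears at 10.5 kHz.
88.5 kHz mod fs = 25.5 kHz.
25.5 kHz > fs/2 = 15.75 kHz, folds to fs − 25.5 kHz = 6 kHz.
21 kHz and 105 kHz both map to 10.5 kHz.

21 kHz, 105 kHz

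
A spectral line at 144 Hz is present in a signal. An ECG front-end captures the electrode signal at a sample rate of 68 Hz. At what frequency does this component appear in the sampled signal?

8 Hz

144 Hz mod fs = 8 Hz.
8 Hz ≤ fs/2 = 34 Hz, appears at 8 Hz.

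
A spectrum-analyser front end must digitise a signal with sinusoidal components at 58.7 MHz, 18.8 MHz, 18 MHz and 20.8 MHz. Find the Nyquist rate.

117.4 MHz

Highest-frequency component: 58.7 MHz.
Nyquist rate = 2 × 58.7 MHz = 117.4 MHz.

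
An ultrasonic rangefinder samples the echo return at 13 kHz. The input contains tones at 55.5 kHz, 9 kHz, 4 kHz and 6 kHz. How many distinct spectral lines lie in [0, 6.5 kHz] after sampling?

3

fs/2 = 6.5 kHz.
55.5 kHz mod fs = 3.5 kHz.
3.5 kHz ≤ fs/2 = 6.5 kHz, appears at 3.5 kHz.
9 kHz > fs/2 = 6.5 kHz, folds to fs − 9 kHz = 4 kHz.
4 kHz ≤ fs/2 = 6.5 kHz, passes unchanged.
6 kHz ≤ fs/2 = 6.5 kHz, passes unchanged.
Distinct values: {3.5 kHz, 4 kHz, 6 kHz} → 3.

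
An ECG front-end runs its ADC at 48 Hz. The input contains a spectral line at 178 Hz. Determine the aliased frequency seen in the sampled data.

178 Hz mod fs = 34 Hz.
34 Hz > fs/2 = 24 Hz, folds to fs − 34 Hz = 14 Hz.

14 Hz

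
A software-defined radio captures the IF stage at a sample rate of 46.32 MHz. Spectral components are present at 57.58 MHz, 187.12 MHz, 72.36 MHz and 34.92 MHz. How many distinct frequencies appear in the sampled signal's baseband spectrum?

fs/2 = 23.16 MHz.
57.58 MHz mod fs = 11.26 MHz.
11.26 MHz ≤ fs/2 = 23.16 MHz, appears at 11.26 MHz.
187.12 MHz mod fs = 1.84 MHz.
1.84 MHz ≤ fs/2 = 23.16 MHz, appears at 1.84 MHz.
72.36 MHz mod fs = 26.04 MHz.
26.04 MHz > fs/2 = 23.16 MHz, folds to fs − 26.04 MHz = 20.28 MHz.
34.92 MHz > fs/2 = 23.16 MHz, folds to fs − 34.92 MHz = 11.4 MHz.
Distinct values: {1.84 MHz, 11.26 MHz, 11.4 MHz, 20.28 MHz} → 4.

4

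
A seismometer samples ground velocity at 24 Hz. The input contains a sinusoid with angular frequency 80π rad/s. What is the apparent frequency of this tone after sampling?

8 Hz

ω = 80π rad/s → f = ω/(2π) = 40 Hz.
40 Hz mod fs = 16 Hz.
16 Hz > fs/2 = 12 Hz, folds to fs − 16 Hz = 8 Hz.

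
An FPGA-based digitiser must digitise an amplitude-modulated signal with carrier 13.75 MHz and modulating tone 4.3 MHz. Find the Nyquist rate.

AM sidebands sit at fc ± fm = 9.45 MHz and 18.05 MHz.
Highest-frequency component: 18.05 MHz.
Nyquist rate = 2 × 18.05 MHz = 36.1 MHz.

36.1 MHz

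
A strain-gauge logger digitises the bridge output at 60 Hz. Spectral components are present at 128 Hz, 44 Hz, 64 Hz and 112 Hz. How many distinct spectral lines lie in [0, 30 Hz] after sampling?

3

fs/2 = 30 Hz.
128 Hz mod fs = 8 Hz.
8 Hz ≤ fs/2 = 30 Hz, appears at 8 Hz.
44 Hz > fs/2 = 30 Hz, folds to fs − 44 Hz = 16 Hz.
64 Hz mod fs = 4 Hz.
4 Hz ≤ fs/2 = 30 Hz, appears at 4 Hz.
112 Hz mod fs = 52 Hz.
52 Hz > fs/2 = 30 Hz, folds to fs − 52 Hz = 8 Hz.
Distinct values: {4 Hz, 8 Hz, 16 Hz} → 3.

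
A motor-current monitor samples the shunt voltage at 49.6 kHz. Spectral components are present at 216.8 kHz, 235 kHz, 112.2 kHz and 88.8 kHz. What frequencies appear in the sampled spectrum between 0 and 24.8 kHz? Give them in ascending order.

10.4 kHz, 13 kHz, 18.4 kHz

fs/2 = 24.8 kHz.
216.8 kHz mod fs = 18.4 kHz.
18.4 kHz ≤ fs/2 = 24.8 kHz, appears at 18.4 kHz.
235 kHz mod fs = 36.6 kHz.
36.6 kHz > fs/2 = 24.8 kHz, folds to fs − 36.6 kHz = 13 kHz.
112.2 kHz mod fs = 13 kHz.
13 kHz ≤ fs/2 = 24.8 kHz, appears at 13 kHz.
88.8 kHz mod fs = 39.2 kHz.
39.2 kHz > fs/2 = 24.8 kHz, folds to fs − 39.2 kHz = 10.4 kHz.
Distinct values: {10.4 kHz, 13 kHz, 18.4 kHz}.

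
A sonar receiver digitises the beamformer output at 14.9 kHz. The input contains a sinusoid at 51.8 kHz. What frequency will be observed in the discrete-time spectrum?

51.8 kHz mod fs = 7.1 kHz.
7.1 kHz ≤ fs/2 = 7.45 kHz, appears at 7.1 kHz.

7.1 kHz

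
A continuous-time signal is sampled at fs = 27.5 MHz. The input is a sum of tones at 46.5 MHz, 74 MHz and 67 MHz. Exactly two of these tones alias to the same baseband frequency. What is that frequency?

8.5 MHz

fs/2 = 13.75 MHz.
46.5 MHz mod fs = 19 MHz.
19 MHz > fs/2 = 13.75 MHz, folds to fs − 19 MHz = 8.5 MHz.
74 MHz mod fs = 19 MHz.
19 MHz > fs/2 = 13.75 MHz, folds to fs − 19 MHz = 8.5 MHz.
67 MHz mod fs = 12 MHz.
12 MHz ≤ fs/2 = 13.75 MHz, appears at 12 MHz.
46.5 MHz and 74 MHz both map to 8.5 MHz.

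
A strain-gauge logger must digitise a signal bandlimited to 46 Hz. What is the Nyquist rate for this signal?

92 Hz

Nyquist rate = 2 × 46 Hz = 92 Hz.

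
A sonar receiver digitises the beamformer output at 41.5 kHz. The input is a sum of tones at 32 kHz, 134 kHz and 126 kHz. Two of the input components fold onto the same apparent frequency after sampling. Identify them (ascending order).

fs/2 = 20.75 kHz.
32 kHz > fs/2 = 20.75 kHz, folds to fs − 32 kHz = 9.5 kHz.
134 kHz mod fs = 9.5 kHz.
9.5 kHz ≤ fs/2 = 20.75 kHz, appears at 9.5 kHz.
126 kHz mod fs = 1.5 kHz.
1.5 kHz ≤ fs/2 = 20.75 kHz, appears at 1.5 kHz.
32 kHz and 134 kHz both map to 9.5 kHz.

32 kHz, 134 kHz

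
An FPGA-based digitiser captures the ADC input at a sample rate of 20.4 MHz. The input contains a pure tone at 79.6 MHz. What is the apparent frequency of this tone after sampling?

79.6 MHz mod fs = 18.4 MHz.
18.4 MHz > fs/2 = 10.2 MHz, folds to fs − 18.4 MHz = 2 MHz.

2 MHz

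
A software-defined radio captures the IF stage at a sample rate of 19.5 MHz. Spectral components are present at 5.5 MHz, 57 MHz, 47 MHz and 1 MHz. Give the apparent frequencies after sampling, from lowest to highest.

fs/2 = 9.75 MHz.
5.5 MHz ≤ fs/2 = 9.75 MHz, passes unchanged.
57 MHz mod fs = 18 MHz.
18 MHz > fs/2 = 9.75 MHz, folds to fs − 18 MHz = 1.5 MHz.
47 MHz mod fs = 8 MHz.
8 MHz ≤ fs/2 = 9.75 MHz, appears at 8 MHz.
1 MHz ≤ fs/2 = 9.75 MHz, passes unchanged.
Distinct values: {1 MHz, 1.5 MHz, 5.5 MHz, 8 MHz}.

1 MHz, 1.5 MHz, 5.5 MHz, 8 MHz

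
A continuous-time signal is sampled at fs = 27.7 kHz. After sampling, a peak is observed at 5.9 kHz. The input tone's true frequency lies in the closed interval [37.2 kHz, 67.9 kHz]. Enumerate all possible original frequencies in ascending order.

49.5 kHz, 61.3 kHz

Frequencies that alias to 5.9 kHz are k·fs ± 5.9 kHz for integer k ≥ 0.
k=0: 5.9 kHz.
k=1: 21.8 kHz, 33.6 kHz.
k=2: 49.5 kHz, 61.3 kHz.
k=3: 77.2 kHz, 89 kHz.
Within [37.2 kHz, 67.9 kHz]: 49.5 kHz, 61.3 kHz.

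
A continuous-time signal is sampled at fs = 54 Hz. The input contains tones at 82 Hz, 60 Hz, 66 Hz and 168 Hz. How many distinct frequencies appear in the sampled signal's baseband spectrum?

fs/2 = 27 Hz.
82 Hz mod fs = 28 Hz.
28 Hz > fs/2 = 27 Hz, folds to fs − 28 Hz = 26 Hz.
60 Hz mod fs = 6 Hz.
6 Hz ≤ fs/2 = 27 Hz, appears at 6 Hz.
66 Hz mod fs = 12 Hz.
12 Hz ≤ fs/2 = 27 Hz, appears at 12 Hz.
168 Hz mod fs = 6 Hz.
6 Hz ≤ fs/2 = 27 Hz, appears at 6 Hz.
Distinct values: {6 Hz, 12 Hz, 26 Hz} → 3.

3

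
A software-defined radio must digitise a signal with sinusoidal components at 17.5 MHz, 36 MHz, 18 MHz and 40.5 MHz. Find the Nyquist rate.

81 MHz

Highest-frequency component: 40.5 MHz.
Nyquist rate = 2 × 40.5 MHz = 81 MHz.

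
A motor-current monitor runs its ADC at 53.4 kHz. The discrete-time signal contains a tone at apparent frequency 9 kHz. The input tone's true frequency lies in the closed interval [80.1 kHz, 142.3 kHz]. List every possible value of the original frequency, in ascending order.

Frequencies that alias to 9 kHz are k·fs ± 9 kHz for integer k ≥ 0.
k=0: 9 kHz.
k=1: 44.4 kHz, 62.4 kHz.
k=2: 97.8 kHz, 115.8 kHz.
k=3: 151.2 kHz, 169.2 kHz.
Within [80.1 kHz, 142.3 kHz]: 97.8 kHz, 115.8 kHz.

97.8 kHz, 115.8 kHz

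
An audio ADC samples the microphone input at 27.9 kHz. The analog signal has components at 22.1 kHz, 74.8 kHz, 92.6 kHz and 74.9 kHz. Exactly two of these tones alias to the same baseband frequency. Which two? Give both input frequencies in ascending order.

74.8 kHz, 92.6 kHz

fs/2 = 13.95 kHz.
22.1 kHz > fs/2 = 13.95 kHz, folds to fs − 22.1 kHz = 5.8 kHz.
74.8 kHz mod fs = 19 kHz.
19 kHz > fs/2 = 13.95 kHz, folds to fs − 19 kHz = 8.9 kHz.
92.6 kHz mod fs = 8.9 kHz.
8.9 kHz ≤ fs/2 = 13.95 kHz, appears at 8.9 kHz.
74.9 kHz mod fs = 19.1 kHz.
19.1 kHz > fs/2 = 13.95 kHz, folds to fs − 19.1 kHz = 8.8 kHz.
74.8 kHz and 92.6 kHz both map to 8.9 kHz.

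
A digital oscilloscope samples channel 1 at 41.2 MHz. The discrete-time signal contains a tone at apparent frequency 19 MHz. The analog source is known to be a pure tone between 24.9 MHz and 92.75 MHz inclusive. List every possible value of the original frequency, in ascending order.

60.2 MHz, 63.4 MHz

Frequencies that alias to 19 MHz are k·fs ± 19 MHz for integer k ≥ 0.
k=0: 19 MHz.
k=1: 22.2 MHz, 60.2 MHz.
k=2: 63.4 MHz, 101.4 MHz.
k=3: 104.6 MHz, 142.6 MHz.
Within [24.9 MHz, 92.75 MHz]: 60.2 MHz, 63.4 MHz.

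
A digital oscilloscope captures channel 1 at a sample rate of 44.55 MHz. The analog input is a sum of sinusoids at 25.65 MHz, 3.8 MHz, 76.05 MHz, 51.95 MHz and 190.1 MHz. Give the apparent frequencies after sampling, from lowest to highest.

3.8 MHz, 7.4 MHz, 11.9 MHz, 13.05 MHz, 18.9 MHz

fs/2 = 22.275 MHz.
25.65 MHz > fs/2 = 22.275 MHz, folds to fs − 25.65 MHz = 18.9 MHz.
3.8 MHz ≤ fs/2 = 22.275 MHz, passes unchanged.
76.05 MHz mod fs = 31.5 MHz.
31.5 MHz > fs/2 = 22.275 MHz, folds to fs − 31.5 MHz = 13.05 MHz.
51.95 MHz mod fs = 7.4 MHz.
7.4 MHz ≤ fs/2 = 22.275 MHz, appears at 7.4 MHz.
190.1 MHz mod fs = 11.9 MHz.
11.9 MHz ≤ fs/2 = 22.275 MHz, appears at 11.9 MHz.
Distinct values: {3.8 MHz, 7.4 MHz, 11.9 MHz, 13.05 MHz, 18.9 MHz}.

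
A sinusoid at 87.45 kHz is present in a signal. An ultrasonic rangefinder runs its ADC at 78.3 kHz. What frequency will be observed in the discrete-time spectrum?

9.15 kHz

87.45 kHz mod fs = 9.15 kHz.
9.15 kHz ≤ fs/2 = 39.15 kHz, appears at 9.15 kHz.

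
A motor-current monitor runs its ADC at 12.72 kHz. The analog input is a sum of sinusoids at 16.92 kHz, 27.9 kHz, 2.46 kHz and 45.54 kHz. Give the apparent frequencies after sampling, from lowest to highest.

2.46 kHz, 4.2 kHz, 5.34 kHz

fs/2 = 6.36 kHz.
16.92 kHz mod fs = 4.2 kHz.
4.2 kHz ≤ fs/2 = 6.36 kHz, appears at 4.2 kHz.
27.9 kHz mod fs = 2.46 kHz.
2.46 kHz ≤ fs/2 = 6.36 kHz, appears at 2.46 kHz.
2.46 kHz ≤ fs/2 = 6.36 kHz, passes unchanged.
45.54 kHz mod fs = 7.38 kHz.
7.38 kHz > fs/2 = 6.36 kHz, folds to fs − 7.38 kHz = 5.34 kHz.
Distinct values: {2.46 kHz, 4.2 kHz, 5.34 kHz}.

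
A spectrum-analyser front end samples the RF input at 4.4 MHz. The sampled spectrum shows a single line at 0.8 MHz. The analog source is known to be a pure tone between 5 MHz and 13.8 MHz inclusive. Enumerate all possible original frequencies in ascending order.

Frequencies that alias to 0.8 MHz are k·fs ± 0.8 MHz for integer k ≥ 0.
k=0: 0.8 MHz.
k=1: 3.6 MHz, 5.2 MHz.
k=2: 8 MHz, 9.6 MHz.
k=3: 12.4 MHz, 14 MHz.
k=4: 16.8 MHz, 18.4 MHz.
Within [5 MHz, 13.8 MHz]: 5.2 MHz, 8 MHz, 9.6 MHz, 12.4 MHz.

5.2 MHz, 8 MHz, 9.6 MHz, 12.4 MHz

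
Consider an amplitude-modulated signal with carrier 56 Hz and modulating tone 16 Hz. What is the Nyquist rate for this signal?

AM sidebands sit at fc ± fm = 40 Hz and 72 Hz.
Highest-frequency component: 72 Hz.
Nyquist rate = 2 × 72 Hz = 144 Hz.

144 Hz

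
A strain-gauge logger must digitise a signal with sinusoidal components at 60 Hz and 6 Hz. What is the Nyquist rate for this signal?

Highest-frequency component: 60 Hz.
Nyquist rate = 2 × 60 Hz = 120 Hz.

120 Hz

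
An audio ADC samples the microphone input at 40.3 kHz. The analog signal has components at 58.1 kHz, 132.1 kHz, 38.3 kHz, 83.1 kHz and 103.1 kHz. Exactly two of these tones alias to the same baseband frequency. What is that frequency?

17.8 kHz

fs/2 = 20.15 kHz.
58.1 kHz mod fs = 17.8 kHz.
17.8 kHz ≤ fs/2 = 20.15 kHz, appears at 17.8 kHz.
132.1 kHz mod fs = 11.2 kHz.
11.2 kHz ≤ fs/2 = 20.15 kHz, appears at 11.2 kHz.
38.3 kHz > fs/2 = 20.15 kHz, folds to fs − 38.3 kHz = 2 kHz.
83.1 kHz mod fs = 2.5 kHz.
2.5 kHz ≤ fs/2 = 20.15 kHz, appears at 2.5 kHz.
103.1 kHz mod fs = 22.5 kHz.
22.5 kHz > fs/2 = 20.15 kHz, folds to fs − 22.5 kHz = 17.8 kHz.
58.1 kHz and 103.1 kHz both map to 17.8 kHz.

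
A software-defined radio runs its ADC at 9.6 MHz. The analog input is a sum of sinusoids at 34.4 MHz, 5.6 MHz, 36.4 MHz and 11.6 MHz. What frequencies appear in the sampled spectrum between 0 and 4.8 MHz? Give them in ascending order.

fs/2 = 4.8 MHz.
34.4 MHz mod fs = 5.6 MHz.
5.6 MHz > fs/2 = 4.8 MHz, folds to fs − 5.6 MHz = 4 MHz.
5.6 MHz > fs/2 = 4.8 MHz, folds to fs − 5.6 MHz = 4 MHz.
36.4 MHz mod fs = 7.6 MHz.
7.6 MHz > fs/2 = 4.8 MHz, folds to fs − 7.6 MHz = 2 MHz.
11.6 MHz mod fs = 2 MHz.
2 MHz ≤ fs/2 = 4.8 MHz, appears at 2 MHz.
Distinct values: {2 MHz, 4 MHz}.

2 MHz, 4 MHz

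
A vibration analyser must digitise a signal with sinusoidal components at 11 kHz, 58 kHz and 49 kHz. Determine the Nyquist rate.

116 kHz

Highest-frequency component: 58 kHz.
Nyquist rate = 2 × 58 kHz = 116 kHz.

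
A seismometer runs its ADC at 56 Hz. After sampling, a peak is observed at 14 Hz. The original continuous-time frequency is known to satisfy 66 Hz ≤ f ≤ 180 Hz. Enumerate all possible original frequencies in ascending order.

Frequencies that alias to 14 Hz are k·fs ± 14 Hz for integer k ≥ 0.
k=0: 14 Hz.
k=1: 42 Hz, 70 Hz.
k=2: 98 Hz, 126 Hz.
k=3: 154 Hz, 182 Hz.
k=4: 210 Hz, 238 Hz.
Within [66 Hz, 180 Hz]: 70 Hz, 98 Hz, 126 Hz, 154 Hz.

70 Hz, 98 Hz, 126 Hz, 154 Hz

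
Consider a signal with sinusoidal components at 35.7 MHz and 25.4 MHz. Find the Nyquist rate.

Highest-frequency component: 35.7 MHz.
Nyquist rate = 2 × 35.7 MHz = 71.4 MHz.

71.4 MHz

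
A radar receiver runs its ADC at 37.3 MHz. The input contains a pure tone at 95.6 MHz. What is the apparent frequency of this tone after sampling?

16.3 MHz

95.6 MHz mod fs = 21 MHz.
21 MHz > fs/2 = 18.65 MHz, folds to fs − 21 MHz = 16.3 MHz.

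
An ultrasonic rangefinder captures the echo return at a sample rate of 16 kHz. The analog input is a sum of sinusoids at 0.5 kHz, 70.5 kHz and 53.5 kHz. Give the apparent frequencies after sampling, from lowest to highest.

0.5 kHz, 5.5 kHz, 6.5 kHz

fs/2 = 8 kHz.
0.5 kHz ≤ fs/2 = 8 kHz, passes unchanged.
70.5 kHz mod fs = 6.5 kHz.
6.5 kHz ≤ fs/2 = 8 kHz, appears at 6.5 kHz.
53.5 kHz mod fs = 5.5 kHz.
5.5 kHz ≤ fs/2 = 8 kHz, appears at 5.5 kHz.
Distinct values: {0.5 kHz, 5.5 kHz, 6.5 kHz}.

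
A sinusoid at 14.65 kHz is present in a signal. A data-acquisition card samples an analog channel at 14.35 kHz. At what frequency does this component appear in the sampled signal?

14.65 kHz mod fs = 0.3 kHz.
0.3 kHz ≤ fs/2 = 7.175 kHz, appears at 0.3 kHz.

0.3 kHz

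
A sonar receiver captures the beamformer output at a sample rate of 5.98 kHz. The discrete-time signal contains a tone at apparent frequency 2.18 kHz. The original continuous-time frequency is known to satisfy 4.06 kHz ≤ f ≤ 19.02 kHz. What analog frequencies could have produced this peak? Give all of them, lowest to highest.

Frequencies that alias to 2.18 kHz are k·fs ± 2.18 kHz for integer k ≥ 0.
k=0: 2.18 kHz.
k=1: 3.8 kHz, 8.16 kHz.
k=2: 9.78 kHz, 14.14 kHz.
k=3: 15.76 kHz, 20.12 kHz.
k=4: 21.74 kHz, 26.1 kHz.
Within [4.06 kHz, 19.02 kHz]: 8.16 kHz, 9.78 kHz, 14.14 kHz, 15.76 kHz.

8.16 kHz, 9.78 kHz, 14.14 kHz, 15.76 kHz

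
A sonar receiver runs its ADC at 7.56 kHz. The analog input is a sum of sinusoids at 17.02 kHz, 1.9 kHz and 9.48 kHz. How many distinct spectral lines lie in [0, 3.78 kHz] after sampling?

2

fs/2 = 3.78 kHz.
17.02 kHz mod fs = 1.9 kHz.
1.9 kHz ≤ fs/2 = 3.78 kHz, appears at 1.9 kHz.
1.9 kHz ≤ fs/2 = 3.78 kHz, passes unchanged.
9.48 kHz mod fs = 1.92 kHz.
1.92 kHz ≤ fs/2 = 3.78 kHz, appears at 1.92 kHz.
Distinct values: {1.9 kHz, 1.92 kHz} → 2.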